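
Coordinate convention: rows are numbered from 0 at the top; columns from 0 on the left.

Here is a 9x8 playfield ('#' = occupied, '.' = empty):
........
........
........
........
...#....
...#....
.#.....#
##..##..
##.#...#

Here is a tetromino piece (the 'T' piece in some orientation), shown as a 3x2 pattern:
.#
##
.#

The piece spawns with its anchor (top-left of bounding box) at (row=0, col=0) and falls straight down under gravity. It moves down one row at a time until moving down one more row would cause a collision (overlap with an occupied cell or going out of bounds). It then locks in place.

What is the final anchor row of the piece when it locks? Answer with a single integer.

Spawn at (row=0, col=0). Try each row:
  row 0: fits
  row 1: fits
  row 2: fits
  row 3: fits
  row 4: blocked -> lock at row 3

Answer: 3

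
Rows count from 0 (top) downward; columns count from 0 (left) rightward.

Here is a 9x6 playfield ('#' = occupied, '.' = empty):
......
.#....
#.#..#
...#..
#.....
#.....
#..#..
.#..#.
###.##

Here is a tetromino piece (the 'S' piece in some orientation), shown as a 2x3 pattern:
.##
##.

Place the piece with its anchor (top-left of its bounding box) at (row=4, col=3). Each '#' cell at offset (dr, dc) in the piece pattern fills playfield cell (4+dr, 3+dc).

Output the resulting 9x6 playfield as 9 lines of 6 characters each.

Fill (4+0,3+1) = (4,4)
Fill (4+0,3+2) = (4,5)
Fill (4+1,3+0) = (5,3)
Fill (4+1,3+1) = (5,4)

Answer: ......
.#....
#.#..#
...#..
#...##
#..##.
#..#..
.#..#.
###.##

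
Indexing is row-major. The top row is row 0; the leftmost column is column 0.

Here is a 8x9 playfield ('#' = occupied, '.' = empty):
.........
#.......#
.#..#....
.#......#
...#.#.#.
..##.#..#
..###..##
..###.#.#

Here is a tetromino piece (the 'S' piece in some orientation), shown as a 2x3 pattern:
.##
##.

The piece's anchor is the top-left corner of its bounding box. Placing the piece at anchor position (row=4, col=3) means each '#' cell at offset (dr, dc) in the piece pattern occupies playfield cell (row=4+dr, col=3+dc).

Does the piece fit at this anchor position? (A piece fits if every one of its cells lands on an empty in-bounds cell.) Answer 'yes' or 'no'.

Answer: no

Derivation:
Check each piece cell at anchor (4, 3):
  offset (0,1) -> (4,4): empty -> OK
  offset (0,2) -> (4,5): occupied ('#') -> FAIL
  offset (1,0) -> (5,3): occupied ('#') -> FAIL
  offset (1,1) -> (5,4): empty -> OK
All cells valid: no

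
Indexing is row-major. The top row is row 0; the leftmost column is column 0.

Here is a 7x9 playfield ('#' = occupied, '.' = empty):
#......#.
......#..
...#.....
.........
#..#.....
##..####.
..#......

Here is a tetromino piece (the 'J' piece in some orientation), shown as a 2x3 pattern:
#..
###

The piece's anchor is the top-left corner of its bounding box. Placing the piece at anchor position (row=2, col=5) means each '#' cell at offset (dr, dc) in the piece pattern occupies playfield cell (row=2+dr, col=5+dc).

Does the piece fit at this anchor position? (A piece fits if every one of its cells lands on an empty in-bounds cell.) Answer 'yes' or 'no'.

Answer: yes

Derivation:
Check each piece cell at anchor (2, 5):
  offset (0,0) -> (2,5): empty -> OK
  offset (1,0) -> (3,5): empty -> OK
  offset (1,1) -> (3,6): empty -> OK
  offset (1,2) -> (3,7): empty -> OK
All cells valid: yes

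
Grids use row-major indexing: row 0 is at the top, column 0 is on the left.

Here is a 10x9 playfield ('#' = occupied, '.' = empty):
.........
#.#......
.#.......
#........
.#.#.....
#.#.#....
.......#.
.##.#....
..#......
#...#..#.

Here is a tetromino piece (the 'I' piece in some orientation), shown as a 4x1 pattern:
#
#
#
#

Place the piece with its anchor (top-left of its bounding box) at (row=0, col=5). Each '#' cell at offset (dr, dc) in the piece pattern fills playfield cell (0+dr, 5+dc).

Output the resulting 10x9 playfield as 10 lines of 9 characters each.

Answer: .....#...
#.#..#...
.#...#...
#....#...
.#.#.....
#.#.#....
.......#.
.##.#....
..#......
#...#..#.

Derivation:
Fill (0+0,5+0) = (0,5)
Fill (0+1,5+0) = (1,5)
Fill (0+2,5+0) = (2,5)
Fill (0+3,5+0) = (3,5)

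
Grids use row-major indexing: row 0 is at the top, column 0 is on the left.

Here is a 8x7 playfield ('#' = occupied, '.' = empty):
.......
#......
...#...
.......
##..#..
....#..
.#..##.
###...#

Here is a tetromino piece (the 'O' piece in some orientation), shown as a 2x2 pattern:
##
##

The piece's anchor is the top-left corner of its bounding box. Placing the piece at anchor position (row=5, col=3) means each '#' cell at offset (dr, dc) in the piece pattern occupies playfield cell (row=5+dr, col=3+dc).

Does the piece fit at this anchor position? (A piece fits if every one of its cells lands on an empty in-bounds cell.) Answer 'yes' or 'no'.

Check each piece cell at anchor (5, 3):
  offset (0,0) -> (5,3): empty -> OK
  offset (0,1) -> (5,4): occupied ('#') -> FAIL
  offset (1,0) -> (6,3): empty -> OK
  offset (1,1) -> (6,4): occupied ('#') -> FAIL
All cells valid: no

Answer: no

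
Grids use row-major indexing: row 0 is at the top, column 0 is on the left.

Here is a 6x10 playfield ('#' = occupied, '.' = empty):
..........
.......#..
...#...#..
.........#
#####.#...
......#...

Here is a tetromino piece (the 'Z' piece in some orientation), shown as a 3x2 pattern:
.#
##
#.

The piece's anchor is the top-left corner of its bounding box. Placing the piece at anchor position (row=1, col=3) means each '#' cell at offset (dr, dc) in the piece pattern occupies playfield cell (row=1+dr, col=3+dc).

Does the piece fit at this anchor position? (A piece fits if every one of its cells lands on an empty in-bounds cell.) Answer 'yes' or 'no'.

Answer: no

Derivation:
Check each piece cell at anchor (1, 3):
  offset (0,1) -> (1,4): empty -> OK
  offset (1,0) -> (2,3): occupied ('#') -> FAIL
  offset (1,1) -> (2,4): empty -> OK
  offset (2,0) -> (3,3): empty -> OK
All cells valid: no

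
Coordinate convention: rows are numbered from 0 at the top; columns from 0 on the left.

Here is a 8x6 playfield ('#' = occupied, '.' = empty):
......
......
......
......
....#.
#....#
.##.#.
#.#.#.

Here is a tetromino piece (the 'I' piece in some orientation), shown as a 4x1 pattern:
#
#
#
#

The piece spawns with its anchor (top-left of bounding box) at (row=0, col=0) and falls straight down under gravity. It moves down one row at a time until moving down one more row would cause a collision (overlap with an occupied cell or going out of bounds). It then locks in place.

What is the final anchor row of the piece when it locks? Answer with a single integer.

Spawn at (row=0, col=0). Try each row:
  row 0: fits
  row 1: fits
  row 2: blocked -> lock at row 1

Answer: 1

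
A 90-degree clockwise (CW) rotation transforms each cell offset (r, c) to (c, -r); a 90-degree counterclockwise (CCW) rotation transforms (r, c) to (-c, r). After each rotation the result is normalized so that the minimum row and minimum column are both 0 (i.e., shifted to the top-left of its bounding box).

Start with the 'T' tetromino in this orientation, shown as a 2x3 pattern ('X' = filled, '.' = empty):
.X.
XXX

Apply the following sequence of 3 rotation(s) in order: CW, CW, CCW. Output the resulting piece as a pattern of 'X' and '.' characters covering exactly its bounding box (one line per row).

Answer: X.
XX
X.

Derivation:
Start:
.X.
XXX
After rotation 1 (CW):
X.
XX
X.
After rotation 2 (CW):
XXX
.X.
After rotation 3 (CCW):
X.
XX
X.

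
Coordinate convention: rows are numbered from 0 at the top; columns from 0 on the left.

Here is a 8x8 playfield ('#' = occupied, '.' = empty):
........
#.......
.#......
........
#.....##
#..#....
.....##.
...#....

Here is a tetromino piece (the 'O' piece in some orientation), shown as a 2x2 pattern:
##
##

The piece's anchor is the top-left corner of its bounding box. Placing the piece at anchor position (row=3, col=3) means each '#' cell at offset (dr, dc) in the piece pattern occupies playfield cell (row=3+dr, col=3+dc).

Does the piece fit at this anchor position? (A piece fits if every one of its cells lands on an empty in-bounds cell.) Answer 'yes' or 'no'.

Check each piece cell at anchor (3, 3):
  offset (0,0) -> (3,3): empty -> OK
  offset (0,1) -> (3,4): empty -> OK
  offset (1,0) -> (4,3): empty -> OK
  offset (1,1) -> (4,4): empty -> OK
All cells valid: yes

Answer: yes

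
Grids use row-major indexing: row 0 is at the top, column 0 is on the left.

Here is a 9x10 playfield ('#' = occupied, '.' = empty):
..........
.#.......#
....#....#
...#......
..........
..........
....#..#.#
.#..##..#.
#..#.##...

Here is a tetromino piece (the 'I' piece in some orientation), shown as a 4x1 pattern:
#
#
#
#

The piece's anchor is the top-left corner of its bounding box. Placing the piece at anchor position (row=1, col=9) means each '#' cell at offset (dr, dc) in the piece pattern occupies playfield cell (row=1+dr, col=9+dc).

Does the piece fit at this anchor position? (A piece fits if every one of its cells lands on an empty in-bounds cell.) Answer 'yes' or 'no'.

Check each piece cell at anchor (1, 9):
  offset (0,0) -> (1,9): occupied ('#') -> FAIL
  offset (1,0) -> (2,9): occupied ('#') -> FAIL
  offset (2,0) -> (3,9): empty -> OK
  offset (3,0) -> (4,9): empty -> OK
All cells valid: no

Answer: no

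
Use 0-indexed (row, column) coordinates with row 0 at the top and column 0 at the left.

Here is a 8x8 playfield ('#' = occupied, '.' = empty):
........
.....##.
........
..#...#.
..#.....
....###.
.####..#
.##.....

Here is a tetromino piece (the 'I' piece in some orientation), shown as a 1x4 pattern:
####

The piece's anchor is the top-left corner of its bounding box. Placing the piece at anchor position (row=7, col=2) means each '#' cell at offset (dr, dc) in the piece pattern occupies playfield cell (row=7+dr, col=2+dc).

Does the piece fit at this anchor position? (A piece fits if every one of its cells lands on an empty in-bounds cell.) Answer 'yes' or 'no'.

Check each piece cell at anchor (7, 2):
  offset (0,0) -> (7,2): occupied ('#') -> FAIL
  offset (0,1) -> (7,3): empty -> OK
  offset (0,2) -> (7,4): empty -> OK
  offset (0,3) -> (7,5): empty -> OK
All cells valid: no

Answer: no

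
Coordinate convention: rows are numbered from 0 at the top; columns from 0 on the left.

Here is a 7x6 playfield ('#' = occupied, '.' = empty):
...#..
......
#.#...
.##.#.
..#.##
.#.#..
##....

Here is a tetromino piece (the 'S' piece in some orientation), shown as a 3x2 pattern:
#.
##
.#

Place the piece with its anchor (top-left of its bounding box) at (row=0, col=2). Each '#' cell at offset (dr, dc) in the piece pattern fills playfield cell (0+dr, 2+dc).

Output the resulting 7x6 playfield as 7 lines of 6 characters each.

Answer: ..##..
..##..
#.##..
.##.#.
..#.##
.#.#..
##....

Derivation:
Fill (0+0,2+0) = (0,2)
Fill (0+1,2+0) = (1,2)
Fill (0+1,2+1) = (1,3)
Fill (0+2,2+1) = (2,3)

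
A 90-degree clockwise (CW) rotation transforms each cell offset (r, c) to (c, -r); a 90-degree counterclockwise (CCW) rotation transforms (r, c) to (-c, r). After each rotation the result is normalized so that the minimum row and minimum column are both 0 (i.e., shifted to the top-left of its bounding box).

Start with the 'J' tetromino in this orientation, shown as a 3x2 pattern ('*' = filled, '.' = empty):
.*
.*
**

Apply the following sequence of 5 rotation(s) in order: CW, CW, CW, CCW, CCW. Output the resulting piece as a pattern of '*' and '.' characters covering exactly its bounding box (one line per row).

Start:
.*
.*
**
After rotation 1 (CW):
*..
***
After rotation 2 (CW):
**
*.
*.
After rotation 3 (CW):
***
..*
After rotation 4 (CCW):
**
*.
*.
After rotation 5 (CCW):
*..
***

Answer: *..
***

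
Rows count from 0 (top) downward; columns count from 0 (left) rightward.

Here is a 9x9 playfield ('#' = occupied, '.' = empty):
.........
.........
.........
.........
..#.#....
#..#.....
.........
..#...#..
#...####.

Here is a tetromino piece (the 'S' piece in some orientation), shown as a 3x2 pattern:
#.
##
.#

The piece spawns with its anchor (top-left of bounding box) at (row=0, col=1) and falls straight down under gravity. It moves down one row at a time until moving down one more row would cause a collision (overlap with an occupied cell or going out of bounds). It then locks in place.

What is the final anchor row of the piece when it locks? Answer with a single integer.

Answer: 1

Derivation:
Spawn at (row=0, col=1). Try each row:
  row 0: fits
  row 1: fits
  row 2: blocked -> lock at row 1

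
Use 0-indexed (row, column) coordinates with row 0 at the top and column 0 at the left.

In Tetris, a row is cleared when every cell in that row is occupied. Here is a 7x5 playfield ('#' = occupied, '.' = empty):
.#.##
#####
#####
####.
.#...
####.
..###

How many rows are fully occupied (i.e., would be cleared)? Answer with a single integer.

Check each row:
  row 0: 2 empty cells -> not full
  row 1: 0 empty cells -> FULL (clear)
  row 2: 0 empty cells -> FULL (clear)
  row 3: 1 empty cell -> not full
  row 4: 4 empty cells -> not full
  row 5: 1 empty cell -> not full
  row 6: 2 empty cells -> not full
Total rows cleared: 2

Answer: 2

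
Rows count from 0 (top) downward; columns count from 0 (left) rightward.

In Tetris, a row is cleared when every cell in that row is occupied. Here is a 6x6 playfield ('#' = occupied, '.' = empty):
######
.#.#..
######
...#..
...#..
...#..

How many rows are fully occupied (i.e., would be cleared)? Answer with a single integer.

Answer: 2

Derivation:
Check each row:
  row 0: 0 empty cells -> FULL (clear)
  row 1: 4 empty cells -> not full
  row 2: 0 empty cells -> FULL (clear)
  row 3: 5 empty cells -> not full
  row 4: 5 empty cells -> not full
  row 5: 5 empty cells -> not full
Total rows cleared: 2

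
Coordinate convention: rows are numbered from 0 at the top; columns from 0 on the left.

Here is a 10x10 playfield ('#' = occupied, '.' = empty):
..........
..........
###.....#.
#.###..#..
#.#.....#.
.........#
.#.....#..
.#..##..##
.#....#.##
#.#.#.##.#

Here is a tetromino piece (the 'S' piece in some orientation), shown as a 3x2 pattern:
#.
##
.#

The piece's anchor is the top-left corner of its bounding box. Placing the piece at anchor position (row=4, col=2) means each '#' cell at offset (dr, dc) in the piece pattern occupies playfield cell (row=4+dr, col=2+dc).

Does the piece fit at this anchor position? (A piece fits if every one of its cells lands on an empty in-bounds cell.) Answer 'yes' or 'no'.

Answer: no

Derivation:
Check each piece cell at anchor (4, 2):
  offset (0,0) -> (4,2): occupied ('#') -> FAIL
  offset (1,0) -> (5,2): empty -> OK
  offset (1,1) -> (5,3): empty -> OK
  offset (2,1) -> (6,3): empty -> OK
All cells valid: no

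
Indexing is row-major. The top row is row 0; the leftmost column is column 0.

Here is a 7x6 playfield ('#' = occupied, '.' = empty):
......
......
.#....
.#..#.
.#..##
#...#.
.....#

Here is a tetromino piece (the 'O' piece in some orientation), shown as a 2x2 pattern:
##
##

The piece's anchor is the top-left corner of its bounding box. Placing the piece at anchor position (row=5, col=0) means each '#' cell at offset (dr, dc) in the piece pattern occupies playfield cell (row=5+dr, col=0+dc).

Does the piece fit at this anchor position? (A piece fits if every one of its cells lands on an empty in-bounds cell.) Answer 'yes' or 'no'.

Check each piece cell at anchor (5, 0):
  offset (0,0) -> (5,0): occupied ('#') -> FAIL
  offset (0,1) -> (5,1): empty -> OK
  offset (1,0) -> (6,0): empty -> OK
  offset (1,1) -> (6,1): empty -> OK
All cells valid: no

Answer: no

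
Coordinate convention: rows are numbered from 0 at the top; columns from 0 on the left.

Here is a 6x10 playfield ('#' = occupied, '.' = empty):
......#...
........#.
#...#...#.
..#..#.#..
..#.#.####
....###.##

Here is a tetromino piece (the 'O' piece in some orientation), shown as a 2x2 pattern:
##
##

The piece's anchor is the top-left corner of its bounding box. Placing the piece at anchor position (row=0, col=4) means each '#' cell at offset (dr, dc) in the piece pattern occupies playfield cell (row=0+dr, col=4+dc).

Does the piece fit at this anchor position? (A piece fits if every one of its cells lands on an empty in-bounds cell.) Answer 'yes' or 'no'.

Answer: yes

Derivation:
Check each piece cell at anchor (0, 4):
  offset (0,0) -> (0,4): empty -> OK
  offset (0,1) -> (0,5): empty -> OK
  offset (1,0) -> (1,4): empty -> OK
  offset (1,1) -> (1,5): empty -> OK
All cells valid: yes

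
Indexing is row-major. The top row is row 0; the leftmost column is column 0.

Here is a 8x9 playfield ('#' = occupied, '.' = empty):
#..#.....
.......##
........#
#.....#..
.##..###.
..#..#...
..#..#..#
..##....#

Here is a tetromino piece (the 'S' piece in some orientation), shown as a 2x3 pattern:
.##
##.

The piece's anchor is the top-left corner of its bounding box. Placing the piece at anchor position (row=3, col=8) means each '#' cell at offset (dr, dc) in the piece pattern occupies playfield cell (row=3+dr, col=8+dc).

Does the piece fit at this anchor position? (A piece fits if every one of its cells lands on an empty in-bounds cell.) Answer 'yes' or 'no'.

Check each piece cell at anchor (3, 8):
  offset (0,1) -> (3,9): out of bounds -> FAIL
  offset (0,2) -> (3,10): out of bounds -> FAIL
  offset (1,0) -> (4,8): empty -> OK
  offset (1,1) -> (4,9): out of bounds -> FAIL
All cells valid: no

Answer: no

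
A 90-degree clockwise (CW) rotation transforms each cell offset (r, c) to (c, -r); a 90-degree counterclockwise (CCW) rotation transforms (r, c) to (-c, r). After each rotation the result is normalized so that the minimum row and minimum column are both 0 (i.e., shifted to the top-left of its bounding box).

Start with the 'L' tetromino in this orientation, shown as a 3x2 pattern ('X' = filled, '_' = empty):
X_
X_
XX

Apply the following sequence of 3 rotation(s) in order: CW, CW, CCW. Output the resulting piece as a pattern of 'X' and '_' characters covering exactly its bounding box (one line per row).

Answer: XXX
X__

Derivation:
Start:
X_
X_
XX
After rotation 1 (CW):
XXX
X__
After rotation 2 (CW):
XX
_X
_X
After rotation 3 (CCW):
XXX
X__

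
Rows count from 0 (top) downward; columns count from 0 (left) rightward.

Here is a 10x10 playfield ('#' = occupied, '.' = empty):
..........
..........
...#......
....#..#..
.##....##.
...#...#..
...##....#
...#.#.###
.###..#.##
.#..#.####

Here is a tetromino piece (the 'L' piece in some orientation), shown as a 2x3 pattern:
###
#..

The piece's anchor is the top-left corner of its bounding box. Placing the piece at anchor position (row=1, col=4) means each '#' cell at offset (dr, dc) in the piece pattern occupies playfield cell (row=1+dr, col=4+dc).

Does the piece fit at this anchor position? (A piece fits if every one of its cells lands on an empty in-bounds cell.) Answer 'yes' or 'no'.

Check each piece cell at anchor (1, 4):
  offset (0,0) -> (1,4): empty -> OK
  offset (0,1) -> (1,5): empty -> OK
  offset (0,2) -> (1,6): empty -> OK
  offset (1,0) -> (2,4): empty -> OK
All cells valid: yes

Answer: yes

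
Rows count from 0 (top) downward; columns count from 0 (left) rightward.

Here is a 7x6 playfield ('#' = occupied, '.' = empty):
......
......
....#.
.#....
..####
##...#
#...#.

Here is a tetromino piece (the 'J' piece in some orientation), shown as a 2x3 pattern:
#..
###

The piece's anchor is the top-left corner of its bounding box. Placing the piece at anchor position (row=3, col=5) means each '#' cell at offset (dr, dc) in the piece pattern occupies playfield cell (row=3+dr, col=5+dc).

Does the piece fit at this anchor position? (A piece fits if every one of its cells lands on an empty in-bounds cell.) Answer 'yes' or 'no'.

Check each piece cell at anchor (3, 5):
  offset (0,0) -> (3,5): empty -> OK
  offset (1,0) -> (4,5): occupied ('#') -> FAIL
  offset (1,1) -> (4,6): out of bounds -> FAIL
  offset (1,2) -> (4,7): out of bounds -> FAIL
All cells valid: no

Answer: no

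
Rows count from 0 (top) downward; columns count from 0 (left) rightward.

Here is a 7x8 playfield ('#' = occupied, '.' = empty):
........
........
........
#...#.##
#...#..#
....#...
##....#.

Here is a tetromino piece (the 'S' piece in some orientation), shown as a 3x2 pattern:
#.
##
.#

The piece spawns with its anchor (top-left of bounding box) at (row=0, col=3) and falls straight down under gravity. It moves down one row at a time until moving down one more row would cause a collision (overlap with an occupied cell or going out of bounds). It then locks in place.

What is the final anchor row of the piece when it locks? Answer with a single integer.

Spawn at (row=0, col=3). Try each row:
  row 0: fits
  row 1: blocked -> lock at row 0

Answer: 0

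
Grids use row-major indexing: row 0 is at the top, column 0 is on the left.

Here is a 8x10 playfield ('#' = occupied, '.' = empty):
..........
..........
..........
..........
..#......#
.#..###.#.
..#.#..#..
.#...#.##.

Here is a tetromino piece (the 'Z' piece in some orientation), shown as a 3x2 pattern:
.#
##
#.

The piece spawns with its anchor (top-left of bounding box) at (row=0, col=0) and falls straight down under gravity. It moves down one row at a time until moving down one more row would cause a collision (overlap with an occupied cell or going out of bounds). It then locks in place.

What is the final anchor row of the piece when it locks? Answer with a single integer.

Spawn at (row=0, col=0). Try each row:
  row 0: fits
  row 1: fits
  row 2: fits
  row 3: fits
  row 4: blocked -> lock at row 3

Answer: 3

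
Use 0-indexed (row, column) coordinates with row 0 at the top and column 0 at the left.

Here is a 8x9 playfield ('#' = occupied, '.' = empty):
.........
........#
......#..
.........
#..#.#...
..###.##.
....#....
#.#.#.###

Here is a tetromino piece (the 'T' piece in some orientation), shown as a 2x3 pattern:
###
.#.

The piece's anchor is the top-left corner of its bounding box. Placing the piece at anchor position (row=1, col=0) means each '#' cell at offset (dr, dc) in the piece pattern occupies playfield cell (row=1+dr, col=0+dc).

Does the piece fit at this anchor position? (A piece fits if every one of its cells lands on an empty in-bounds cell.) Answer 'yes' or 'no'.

Answer: yes

Derivation:
Check each piece cell at anchor (1, 0):
  offset (0,0) -> (1,0): empty -> OK
  offset (0,1) -> (1,1): empty -> OK
  offset (0,2) -> (1,2): empty -> OK
  offset (1,1) -> (2,1): empty -> OK
All cells valid: yes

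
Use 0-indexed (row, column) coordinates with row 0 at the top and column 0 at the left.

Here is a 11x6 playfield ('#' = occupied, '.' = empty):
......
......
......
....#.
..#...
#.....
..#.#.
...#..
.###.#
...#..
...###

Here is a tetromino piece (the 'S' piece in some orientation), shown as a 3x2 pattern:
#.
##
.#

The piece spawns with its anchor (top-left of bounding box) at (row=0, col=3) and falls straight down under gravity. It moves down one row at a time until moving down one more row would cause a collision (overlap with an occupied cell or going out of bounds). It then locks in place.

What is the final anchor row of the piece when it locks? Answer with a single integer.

Spawn at (row=0, col=3). Try each row:
  row 0: fits
  row 1: blocked -> lock at row 0

Answer: 0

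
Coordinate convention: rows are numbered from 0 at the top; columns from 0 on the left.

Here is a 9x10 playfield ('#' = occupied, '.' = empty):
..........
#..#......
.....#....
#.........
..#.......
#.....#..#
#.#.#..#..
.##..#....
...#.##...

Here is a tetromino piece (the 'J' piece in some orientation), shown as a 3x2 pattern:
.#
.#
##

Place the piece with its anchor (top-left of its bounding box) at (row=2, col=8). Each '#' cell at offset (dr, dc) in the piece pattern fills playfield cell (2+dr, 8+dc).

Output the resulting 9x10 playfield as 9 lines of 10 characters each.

Answer: ..........
#..#......
.....#...#
#........#
..#.....##
#.....#..#
#.#.#..#..
.##..#....
...#.##...

Derivation:
Fill (2+0,8+1) = (2,9)
Fill (2+1,8+1) = (3,9)
Fill (2+2,8+0) = (4,8)
Fill (2+2,8+1) = (4,9)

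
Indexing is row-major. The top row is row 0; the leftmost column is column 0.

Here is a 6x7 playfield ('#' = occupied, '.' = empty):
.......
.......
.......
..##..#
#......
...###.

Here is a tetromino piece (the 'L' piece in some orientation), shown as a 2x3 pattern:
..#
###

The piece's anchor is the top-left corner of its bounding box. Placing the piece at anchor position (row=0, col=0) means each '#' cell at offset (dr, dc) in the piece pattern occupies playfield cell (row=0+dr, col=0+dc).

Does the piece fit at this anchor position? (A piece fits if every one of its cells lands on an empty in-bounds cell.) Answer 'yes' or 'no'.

Check each piece cell at anchor (0, 0):
  offset (0,2) -> (0,2): empty -> OK
  offset (1,0) -> (1,0): empty -> OK
  offset (1,1) -> (1,1): empty -> OK
  offset (1,2) -> (1,2): empty -> OK
All cells valid: yes

Answer: yes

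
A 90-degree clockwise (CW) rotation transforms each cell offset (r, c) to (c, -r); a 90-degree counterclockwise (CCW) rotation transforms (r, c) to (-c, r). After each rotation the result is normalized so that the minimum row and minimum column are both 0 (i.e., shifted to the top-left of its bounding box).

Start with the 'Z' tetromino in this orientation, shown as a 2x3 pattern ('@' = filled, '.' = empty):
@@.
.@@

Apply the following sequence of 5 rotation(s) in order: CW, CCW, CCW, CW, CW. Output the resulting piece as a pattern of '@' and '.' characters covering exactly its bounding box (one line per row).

Start:
@@.
.@@
After rotation 1 (CW):
.@
@@
@.
After rotation 2 (CCW):
@@.
.@@
After rotation 3 (CCW):
.@
@@
@.
After rotation 4 (CW):
@@.
.@@
After rotation 5 (CW):
.@
@@
@.

Answer: .@
@@
@.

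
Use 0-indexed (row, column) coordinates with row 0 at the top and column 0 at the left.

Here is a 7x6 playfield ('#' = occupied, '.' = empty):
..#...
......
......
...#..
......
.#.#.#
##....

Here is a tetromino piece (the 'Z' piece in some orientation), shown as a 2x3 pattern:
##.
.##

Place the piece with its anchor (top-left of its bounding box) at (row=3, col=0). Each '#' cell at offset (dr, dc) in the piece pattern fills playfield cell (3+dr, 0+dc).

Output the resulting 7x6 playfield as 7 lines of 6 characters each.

Answer: ..#...
......
......
##.#..
.##...
.#.#.#
##....

Derivation:
Fill (3+0,0+0) = (3,0)
Fill (3+0,0+1) = (3,1)
Fill (3+1,0+1) = (4,1)
Fill (3+1,0+2) = (4,2)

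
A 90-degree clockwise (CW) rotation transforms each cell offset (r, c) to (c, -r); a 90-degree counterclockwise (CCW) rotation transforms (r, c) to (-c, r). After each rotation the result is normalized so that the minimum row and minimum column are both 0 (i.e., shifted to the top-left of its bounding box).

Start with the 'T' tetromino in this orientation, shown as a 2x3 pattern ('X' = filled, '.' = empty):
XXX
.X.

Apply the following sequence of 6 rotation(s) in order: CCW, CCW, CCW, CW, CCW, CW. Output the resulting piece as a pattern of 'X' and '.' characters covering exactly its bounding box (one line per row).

Answer: .X.
XXX

Derivation:
Start:
XXX
.X.
After rotation 1 (CCW):
X.
XX
X.
After rotation 2 (CCW):
.X.
XXX
After rotation 3 (CCW):
.X
XX
.X
After rotation 4 (CW):
.X.
XXX
After rotation 5 (CCW):
.X
XX
.X
After rotation 6 (CW):
.X.
XXX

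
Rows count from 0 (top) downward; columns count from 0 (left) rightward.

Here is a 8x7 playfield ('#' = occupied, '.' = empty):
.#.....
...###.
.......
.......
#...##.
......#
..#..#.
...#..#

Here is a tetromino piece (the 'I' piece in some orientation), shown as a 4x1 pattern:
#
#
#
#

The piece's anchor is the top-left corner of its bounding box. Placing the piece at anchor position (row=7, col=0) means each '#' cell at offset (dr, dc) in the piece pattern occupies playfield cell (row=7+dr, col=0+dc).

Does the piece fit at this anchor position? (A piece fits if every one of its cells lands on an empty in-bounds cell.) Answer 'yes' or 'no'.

Check each piece cell at anchor (7, 0):
  offset (0,0) -> (7,0): empty -> OK
  offset (1,0) -> (8,0): out of bounds -> FAIL
  offset (2,0) -> (9,0): out of bounds -> FAIL
  offset (3,0) -> (10,0): out of bounds -> FAIL
All cells valid: no

Answer: no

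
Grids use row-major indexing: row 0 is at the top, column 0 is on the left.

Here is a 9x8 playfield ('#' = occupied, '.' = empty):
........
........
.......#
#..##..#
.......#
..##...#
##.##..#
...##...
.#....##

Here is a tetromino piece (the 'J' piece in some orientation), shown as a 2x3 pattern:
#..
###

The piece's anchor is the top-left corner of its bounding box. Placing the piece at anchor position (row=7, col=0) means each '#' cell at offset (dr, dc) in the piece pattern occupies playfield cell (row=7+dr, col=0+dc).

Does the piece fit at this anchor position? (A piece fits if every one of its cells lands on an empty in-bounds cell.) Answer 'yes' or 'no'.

Answer: no

Derivation:
Check each piece cell at anchor (7, 0):
  offset (0,0) -> (7,0): empty -> OK
  offset (1,0) -> (8,0): empty -> OK
  offset (1,1) -> (8,1): occupied ('#') -> FAIL
  offset (1,2) -> (8,2): empty -> OK
All cells valid: no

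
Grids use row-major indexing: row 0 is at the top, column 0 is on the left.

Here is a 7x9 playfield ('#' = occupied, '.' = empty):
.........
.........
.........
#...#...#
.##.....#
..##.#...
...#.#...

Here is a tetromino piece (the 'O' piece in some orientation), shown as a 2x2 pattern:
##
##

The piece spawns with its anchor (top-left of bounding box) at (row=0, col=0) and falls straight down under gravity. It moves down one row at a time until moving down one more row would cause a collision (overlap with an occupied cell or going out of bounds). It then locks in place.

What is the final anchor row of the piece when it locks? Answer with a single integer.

Spawn at (row=0, col=0). Try each row:
  row 0: fits
  row 1: fits
  row 2: blocked -> lock at row 1

Answer: 1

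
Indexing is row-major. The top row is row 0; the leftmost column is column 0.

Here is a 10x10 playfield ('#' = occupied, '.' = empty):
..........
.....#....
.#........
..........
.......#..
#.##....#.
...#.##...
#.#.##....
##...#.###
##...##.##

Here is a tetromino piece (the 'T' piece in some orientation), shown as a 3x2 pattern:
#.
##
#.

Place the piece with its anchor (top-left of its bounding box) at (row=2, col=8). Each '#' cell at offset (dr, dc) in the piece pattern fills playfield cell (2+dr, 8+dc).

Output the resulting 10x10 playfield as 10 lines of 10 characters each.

Fill (2+0,8+0) = (2,8)
Fill (2+1,8+0) = (3,8)
Fill (2+1,8+1) = (3,9)
Fill (2+2,8+0) = (4,8)

Answer: ..........
.....#....
.#......#.
........##
.......##.
#.##....#.
...#.##...
#.#.##....
##...#.###
##...##.##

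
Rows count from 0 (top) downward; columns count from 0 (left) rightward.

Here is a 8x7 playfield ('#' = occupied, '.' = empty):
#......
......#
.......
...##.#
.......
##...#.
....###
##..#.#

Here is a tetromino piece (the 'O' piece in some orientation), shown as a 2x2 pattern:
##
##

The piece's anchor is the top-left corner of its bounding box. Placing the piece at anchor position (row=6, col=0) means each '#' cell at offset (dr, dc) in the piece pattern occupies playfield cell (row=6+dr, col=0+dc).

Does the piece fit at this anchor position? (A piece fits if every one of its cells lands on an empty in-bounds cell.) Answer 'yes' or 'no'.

Check each piece cell at anchor (6, 0):
  offset (0,0) -> (6,0): empty -> OK
  offset (0,1) -> (6,1): empty -> OK
  offset (1,0) -> (7,0): occupied ('#') -> FAIL
  offset (1,1) -> (7,1): occupied ('#') -> FAIL
All cells valid: no

Answer: no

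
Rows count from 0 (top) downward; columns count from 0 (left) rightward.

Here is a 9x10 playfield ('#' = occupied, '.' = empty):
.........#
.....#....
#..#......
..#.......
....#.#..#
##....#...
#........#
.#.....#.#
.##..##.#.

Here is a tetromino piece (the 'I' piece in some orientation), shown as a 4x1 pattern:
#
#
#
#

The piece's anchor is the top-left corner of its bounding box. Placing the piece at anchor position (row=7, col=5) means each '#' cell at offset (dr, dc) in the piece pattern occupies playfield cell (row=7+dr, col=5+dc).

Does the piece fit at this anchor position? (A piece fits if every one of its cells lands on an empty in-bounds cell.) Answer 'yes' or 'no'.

Answer: no

Derivation:
Check each piece cell at anchor (7, 5):
  offset (0,0) -> (7,5): empty -> OK
  offset (1,0) -> (8,5): occupied ('#') -> FAIL
  offset (2,0) -> (9,5): out of bounds -> FAIL
  offset (3,0) -> (10,5): out of bounds -> FAIL
All cells valid: no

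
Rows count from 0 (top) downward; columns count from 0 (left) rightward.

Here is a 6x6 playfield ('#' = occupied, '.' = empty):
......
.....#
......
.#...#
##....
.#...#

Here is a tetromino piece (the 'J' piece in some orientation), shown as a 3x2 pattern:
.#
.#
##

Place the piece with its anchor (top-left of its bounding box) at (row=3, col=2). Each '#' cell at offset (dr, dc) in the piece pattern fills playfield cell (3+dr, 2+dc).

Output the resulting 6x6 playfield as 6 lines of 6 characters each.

Fill (3+0,2+1) = (3,3)
Fill (3+1,2+1) = (4,3)
Fill (3+2,2+0) = (5,2)
Fill (3+2,2+1) = (5,3)

Answer: ......
.....#
......
.#.#.#
##.#..
.###.#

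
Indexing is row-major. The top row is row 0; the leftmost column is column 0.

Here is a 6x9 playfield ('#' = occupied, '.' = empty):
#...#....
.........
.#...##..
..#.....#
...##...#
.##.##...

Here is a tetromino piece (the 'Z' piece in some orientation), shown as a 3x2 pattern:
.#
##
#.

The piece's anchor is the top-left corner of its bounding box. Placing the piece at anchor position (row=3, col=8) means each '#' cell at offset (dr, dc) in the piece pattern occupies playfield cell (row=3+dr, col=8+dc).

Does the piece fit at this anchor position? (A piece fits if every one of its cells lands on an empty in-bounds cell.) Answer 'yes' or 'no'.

Check each piece cell at anchor (3, 8):
  offset (0,1) -> (3,9): out of bounds -> FAIL
  offset (1,0) -> (4,8): occupied ('#') -> FAIL
  offset (1,1) -> (4,9): out of bounds -> FAIL
  offset (2,0) -> (5,8): empty -> OK
All cells valid: no

Answer: no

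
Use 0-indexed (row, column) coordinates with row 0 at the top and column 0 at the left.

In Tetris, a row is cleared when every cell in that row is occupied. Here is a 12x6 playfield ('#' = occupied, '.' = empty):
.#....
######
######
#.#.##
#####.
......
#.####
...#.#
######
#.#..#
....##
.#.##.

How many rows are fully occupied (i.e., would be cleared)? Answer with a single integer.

Check each row:
  row 0: 5 empty cells -> not full
  row 1: 0 empty cells -> FULL (clear)
  row 2: 0 empty cells -> FULL (clear)
  row 3: 2 empty cells -> not full
  row 4: 1 empty cell -> not full
  row 5: 6 empty cells -> not full
  row 6: 1 empty cell -> not full
  row 7: 4 empty cells -> not full
  row 8: 0 empty cells -> FULL (clear)
  row 9: 3 empty cells -> not full
  row 10: 4 empty cells -> not full
  row 11: 3 empty cells -> not full
Total rows cleared: 3

Answer: 3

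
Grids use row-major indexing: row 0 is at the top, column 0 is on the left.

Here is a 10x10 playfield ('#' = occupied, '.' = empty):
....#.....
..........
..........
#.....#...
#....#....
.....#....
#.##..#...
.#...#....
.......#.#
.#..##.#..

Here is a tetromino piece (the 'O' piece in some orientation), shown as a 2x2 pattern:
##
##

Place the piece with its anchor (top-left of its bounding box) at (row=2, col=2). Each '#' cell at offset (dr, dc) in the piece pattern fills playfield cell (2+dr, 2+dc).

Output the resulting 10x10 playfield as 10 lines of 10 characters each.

Answer: ....#.....
..........
..##......
#.##..#...
#....#....
.....#....
#.##..#...
.#...#....
.......#.#
.#..##.#..

Derivation:
Fill (2+0,2+0) = (2,2)
Fill (2+0,2+1) = (2,3)
Fill (2+1,2+0) = (3,2)
Fill (2+1,2+1) = (3,3)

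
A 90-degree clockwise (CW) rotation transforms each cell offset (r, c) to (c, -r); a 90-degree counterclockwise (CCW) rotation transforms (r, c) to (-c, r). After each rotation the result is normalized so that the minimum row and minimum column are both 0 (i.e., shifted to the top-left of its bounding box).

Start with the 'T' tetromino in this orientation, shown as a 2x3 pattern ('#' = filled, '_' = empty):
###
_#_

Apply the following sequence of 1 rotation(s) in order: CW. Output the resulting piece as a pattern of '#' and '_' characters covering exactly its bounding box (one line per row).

Answer: _#
##
_#

Derivation:
Start:
###
_#_
After rotation 1 (CW):
_#
##
_#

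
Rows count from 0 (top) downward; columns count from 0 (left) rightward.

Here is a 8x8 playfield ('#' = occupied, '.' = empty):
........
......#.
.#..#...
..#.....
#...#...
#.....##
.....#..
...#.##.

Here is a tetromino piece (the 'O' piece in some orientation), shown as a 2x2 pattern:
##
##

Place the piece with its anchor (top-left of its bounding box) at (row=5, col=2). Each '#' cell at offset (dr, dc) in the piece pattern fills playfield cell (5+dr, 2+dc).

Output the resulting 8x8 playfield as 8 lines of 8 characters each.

Fill (5+0,2+0) = (5,2)
Fill (5+0,2+1) = (5,3)
Fill (5+1,2+0) = (6,2)
Fill (5+1,2+1) = (6,3)

Answer: ........
......#.
.#..#...
..#.....
#...#...
#.##..##
..##.#..
...#.##.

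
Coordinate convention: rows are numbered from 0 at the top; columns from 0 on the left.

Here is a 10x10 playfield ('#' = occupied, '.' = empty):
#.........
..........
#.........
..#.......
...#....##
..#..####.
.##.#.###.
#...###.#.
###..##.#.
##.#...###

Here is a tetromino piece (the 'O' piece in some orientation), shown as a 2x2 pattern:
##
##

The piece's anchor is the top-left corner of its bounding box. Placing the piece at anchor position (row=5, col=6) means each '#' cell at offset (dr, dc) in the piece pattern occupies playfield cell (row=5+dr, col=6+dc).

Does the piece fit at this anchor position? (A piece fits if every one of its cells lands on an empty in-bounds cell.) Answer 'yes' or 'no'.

Check each piece cell at anchor (5, 6):
  offset (0,0) -> (5,6): occupied ('#') -> FAIL
  offset (0,1) -> (5,7): occupied ('#') -> FAIL
  offset (1,0) -> (6,6): occupied ('#') -> FAIL
  offset (1,1) -> (6,7): occupied ('#') -> FAIL
All cells valid: no

Answer: no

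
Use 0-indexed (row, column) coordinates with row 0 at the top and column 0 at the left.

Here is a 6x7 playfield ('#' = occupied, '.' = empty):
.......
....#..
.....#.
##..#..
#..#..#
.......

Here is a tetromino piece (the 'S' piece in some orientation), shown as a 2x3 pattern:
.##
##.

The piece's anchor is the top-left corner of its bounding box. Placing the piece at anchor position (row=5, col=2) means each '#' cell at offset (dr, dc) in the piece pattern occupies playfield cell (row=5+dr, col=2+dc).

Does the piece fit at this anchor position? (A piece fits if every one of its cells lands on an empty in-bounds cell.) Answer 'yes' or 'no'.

Answer: no

Derivation:
Check each piece cell at anchor (5, 2):
  offset (0,1) -> (5,3): empty -> OK
  offset (0,2) -> (5,4): empty -> OK
  offset (1,0) -> (6,2): out of bounds -> FAIL
  offset (1,1) -> (6,3): out of bounds -> FAIL
All cells valid: no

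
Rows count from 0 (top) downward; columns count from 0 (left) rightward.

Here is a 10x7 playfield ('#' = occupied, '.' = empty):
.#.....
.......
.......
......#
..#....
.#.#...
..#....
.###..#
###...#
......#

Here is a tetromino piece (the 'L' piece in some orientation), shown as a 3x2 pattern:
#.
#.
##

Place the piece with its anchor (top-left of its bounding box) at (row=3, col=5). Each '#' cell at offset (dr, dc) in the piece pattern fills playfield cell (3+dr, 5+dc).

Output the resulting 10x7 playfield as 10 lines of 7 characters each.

Answer: .#.....
.......
.......
.....##
..#..#.
.#.#.##
..#....
.###..#
###...#
......#

Derivation:
Fill (3+0,5+0) = (3,5)
Fill (3+1,5+0) = (4,5)
Fill (3+2,5+0) = (5,5)
Fill (3+2,5+1) = (5,6)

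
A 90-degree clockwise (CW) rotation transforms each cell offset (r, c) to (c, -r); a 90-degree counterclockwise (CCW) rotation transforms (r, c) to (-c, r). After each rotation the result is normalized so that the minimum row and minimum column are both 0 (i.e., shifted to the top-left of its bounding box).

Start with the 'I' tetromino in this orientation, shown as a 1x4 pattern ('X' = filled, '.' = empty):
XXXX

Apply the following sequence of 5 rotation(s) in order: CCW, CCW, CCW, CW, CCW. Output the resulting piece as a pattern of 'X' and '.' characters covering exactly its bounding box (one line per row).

Start:
XXXX
After rotation 1 (CCW):
X
X
X
X
After rotation 2 (CCW):
XXXX
After rotation 3 (CCW):
X
X
X
X
After rotation 4 (CW):
XXXX
After rotation 5 (CCW):
X
X
X
X

Answer: X
X
X
X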